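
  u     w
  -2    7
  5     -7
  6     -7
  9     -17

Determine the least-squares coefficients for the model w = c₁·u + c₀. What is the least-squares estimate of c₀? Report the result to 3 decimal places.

Entries of AᵀA: Σu·u = 146, Σu = 18, Σ1 = 4.
For Aᵀw: Σu·w = -244, Σw = -24.
So AᵀA·[c₁, c₀]ᵀ = Aᵀw: [[146, 18]; [18, 4]]·[c₁, c₀]ᵀ = [-244, -24]ᵀ.
Δ = 146·4 − 18² = 260.
c₁ = ((-244)·4 − 18·(-24))/260 = -136/65; c₀ = (146·(-24) − 18·(-244))/260 = 222/65.

c₀ = 3.415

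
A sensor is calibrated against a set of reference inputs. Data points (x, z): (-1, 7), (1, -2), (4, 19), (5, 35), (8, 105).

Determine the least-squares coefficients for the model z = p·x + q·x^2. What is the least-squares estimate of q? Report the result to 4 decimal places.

q = 2.1098

With design matrix M, MᵀM = [[107, 701]; [701, 4979]] and Mᵀz = [1082, 7904]ᵀ.
Δ = 107·4979 − 701² = 41352.
p = (1082·4979 − 701·7904)/41352 = -25571/6892; q = (107·7904 − 701·1082)/41352 = 14541/6892.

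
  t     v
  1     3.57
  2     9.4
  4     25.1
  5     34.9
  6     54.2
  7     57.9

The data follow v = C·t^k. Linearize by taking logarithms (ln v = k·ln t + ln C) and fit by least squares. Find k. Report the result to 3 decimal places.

k = 1.462

Let Y = ln v. Fitting Y = k·ln t + ln C by least squares:
Σln t = 7.4265, Σ(ln t)² = 11.9895, Σln v = 18.3400, Σln t·ln v = 26.7903.
Equations: 11.9895·k + 7.4265·ln C = 26.7903;  7.4265·k + 6·ln C = 18.3400.
Slope k = (n·Σln t·ln v − Σln t·Σln v)/(n·Σ(ln t)² − (Σln t)²) = (6·26.7903 − 7.4265·18.3400)/16.7835 = 1.46208; ln C = (Σln v − k·Σln t)/n = 1.24697.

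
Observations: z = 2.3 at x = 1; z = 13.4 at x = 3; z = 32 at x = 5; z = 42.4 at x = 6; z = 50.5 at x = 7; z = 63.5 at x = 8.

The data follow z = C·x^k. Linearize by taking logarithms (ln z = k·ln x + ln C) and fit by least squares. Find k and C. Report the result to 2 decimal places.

Linearized form: ln z = k·ln x + ln C. From the 6 transformed points,
Σln x = 8.5252, Σ(ln x)² = 15.1183, Σln z = 18.7141, Σln x·ln z = 31.4067.
Equations: 15.1183·k + 8.5252·ln C = 31.4067;  8.5252·k + 6·ln C = 18.7141.
Slope k = (n·Σln x·ln z − Σln x·Σln z)/(n·Σ(ln x)² − (Σln x)²) = (6·31.4067 − 8.5252·18.7141)/18.0313 = 1.60276; ln C = (Σln z − k·Σln x)/n = 0.84172, so C = exp(0.84172) = 2.32035.

k = 1.60, C = 2.32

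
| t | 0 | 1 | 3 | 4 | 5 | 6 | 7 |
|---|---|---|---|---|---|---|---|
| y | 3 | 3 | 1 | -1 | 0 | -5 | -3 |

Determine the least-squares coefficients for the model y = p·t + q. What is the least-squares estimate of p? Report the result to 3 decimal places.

p = -1.054

XᵀX·[p, q]ᵀ = Xᵀy reads: 136·p + 26·q = -49;  26·p + 7·q = -2.
Δ = 136·7 − 26² = 276.
p = ((-49)·7 − 26·(-2))/276 = -97/92; q = (136·(-2) − 26·(-49))/276 = 167/46.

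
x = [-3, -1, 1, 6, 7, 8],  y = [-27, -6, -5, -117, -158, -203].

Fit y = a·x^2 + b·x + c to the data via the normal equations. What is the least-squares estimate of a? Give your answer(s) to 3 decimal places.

a = -3.044

Normal-equation sums: Σx^2·x^2 = 7876, Σx^2·x = 1044, Σx^2 = 160, Σx·x = 160, Σx = 18, Σ1 = 6.
For Mᵀy: Σx^2·y = -25200, Σx·y = -3350, Σy = -516.
So MᵀM·[a, b, c]ᵀ = Mᵀy: [[7876, 1044, 160]; [1044, 160, 18]; [160, 18, 6]]·[a, b, c]ᵀ = [-25200, -3350, -516]ᵀ.
Solving the 3×3 system (Gaussian elimination) gives a = -73617/24185, b = -19447/24185, c = -58449/24185.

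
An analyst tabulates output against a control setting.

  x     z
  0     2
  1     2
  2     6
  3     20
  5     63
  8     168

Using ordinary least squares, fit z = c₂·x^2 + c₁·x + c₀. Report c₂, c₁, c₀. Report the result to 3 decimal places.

The normal equations are: 4819·c₂ + 673·c₁ + 103·c₀ = 12533;  673·c₂ + 103·c₁ + 19·c₀ = 1733;  103·c₂ + 19·c₁ + 6·c₀ = 261.
(Σx^2·x^2 = 4819, Σx^2·x = 673, Σx^2 = 103, Σx·x = 103, Σx = 19, Σ1 = 6, Σx^2·z = 12533, Σx·z = 1733, Σz = 261.)
Solving the 3×3 system (Gaussian elimination) gives c₂ = 30511/10384, c₁ = -27295/10384, c₀ = 653/472.

c₂ = 2.938, c₁ = -2.629, c₀ = 1.383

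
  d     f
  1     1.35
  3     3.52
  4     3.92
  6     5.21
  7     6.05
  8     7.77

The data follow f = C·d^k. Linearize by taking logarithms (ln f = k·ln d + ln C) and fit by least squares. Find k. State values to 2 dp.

Taking logs, ln f = k·ln d + ln C, so regress ln f on ln d.
XᵀX = [[14.4498, 8.3020]; [8.3020, 6]], rhs = [14.0000, 8.4256]ᵀ  (here Σln d = 8.3020, Σ(ln d)² = 14.4498, Σln f = 8.4256, Σln d·ln f = 14.0000).
Solving (det = 17.7753): k = 0.79046, ln C = 0.31053.

k = 0.79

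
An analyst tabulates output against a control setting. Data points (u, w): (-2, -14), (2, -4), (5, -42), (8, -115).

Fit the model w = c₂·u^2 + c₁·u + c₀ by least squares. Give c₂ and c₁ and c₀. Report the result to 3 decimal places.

MᵀM·[c₂, c₁, c₀]ᵀ = Mᵀw reads: 4753·c₂ + 637·c₁ + 97·c₀ = -8482;  637·c₂ + 97·c₁ + 13·c₀ = -1110;  97·c₂ + 13·c₁ + 4·c₀ = -175.
(Σu^2·u^2 = 4753, Σu^2·u = 637, Σu^2 = 97, Σu·u = 97, Σu = 13, Σ1 = 4, Σu^2·w = -8482, Σu·w = -1110, Σw = -175.)
Inverting the 3×3 Gram matrix, [c₂, c₁, c₀]ᵀ = [-6433/3102, 649/282, -31/33]ᵀ.

c₂ = -2.074, c₁ = 2.301, c₀ = -0.939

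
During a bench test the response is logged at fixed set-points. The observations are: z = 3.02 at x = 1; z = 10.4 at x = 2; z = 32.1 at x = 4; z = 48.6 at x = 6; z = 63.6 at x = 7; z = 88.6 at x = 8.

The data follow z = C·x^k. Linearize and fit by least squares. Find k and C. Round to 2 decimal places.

Let Y = ln z. Fitting Y = k·ln x + ln C by least squares:
Σln x = 7.8966, Σ(ln x)² = 13.7233, Σln z = 19.4363, Σln x·ln z = 30.7957.
Equations: 13.7233·k + 7.8966·ln C = 30.7957;  7.8966·k + 6·ln C = 19.4363.
Δ = 13.7233·6 − (7.8966)² = 19.9843; k = (30.7957·6 − 7.8966·19.4363)/19.9843 = 1.56595, ln C = (13.7233·19.4363 − 7.8966·30.7957)/19.9843 = 1.17844, so C = exp(1.17844) = 3.24931.

k = 1.57, C = 3.25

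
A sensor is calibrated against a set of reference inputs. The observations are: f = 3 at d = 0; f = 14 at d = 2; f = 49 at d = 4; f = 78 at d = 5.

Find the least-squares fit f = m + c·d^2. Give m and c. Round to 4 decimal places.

m = 2.3148, c = 2.9942

Normal-equation sums: Σ1 = 4, Σd^2 = 45, Σd^2·d^2 = 897.
For Aᵀf: Σf = 144, Σd^2·f = 2790.
Eliminating c: 897·(row 1) − 45·(row 2) gives 1563·m = 897·144 − 45·2790 = 3618, so m = 1206/521.
Then c = (2790 − 45·(1206/521))/897 = 1560/521.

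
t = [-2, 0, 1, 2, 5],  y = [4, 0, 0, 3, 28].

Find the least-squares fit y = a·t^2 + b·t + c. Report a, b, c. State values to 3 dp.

Forming XᵀX = [[658, 126, 34]; [126, 34, 6]; [34, 6, 5]] and Xᵀy = [728, 138, 35]ᵀ gives XᵀX·[a, b, c]ᵀ = Xᵀy.
Inverting the 3×3 Gram matrix, [a, b, c]ᵀ = [6191/5224, -969/5224, -546/653]ᵀ.

a = 1.185, b = -0.185, c = -0.836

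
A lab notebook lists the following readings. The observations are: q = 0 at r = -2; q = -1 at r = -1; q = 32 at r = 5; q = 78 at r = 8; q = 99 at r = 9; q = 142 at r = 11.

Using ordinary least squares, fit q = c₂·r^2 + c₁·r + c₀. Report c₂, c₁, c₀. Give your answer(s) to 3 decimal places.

c₂ = 1.053, c₁ = 1.478, c₀ = -1.012

The normal system XᵀX·[c₂, c₁, c₀]ᵀ = Xᵀq is [[25940, 2688, 296]; [2688, 296, 30]; [296, 30, 6]]·[c₂, c₁, c₀]ᵀ = [30992, 3238, 350]ᵀ.
Solving the 3×3 system (Gaussian elimination) gives c₂ = 77398/73495, c₁ = 108656/73495, c₀ = -74373/73495.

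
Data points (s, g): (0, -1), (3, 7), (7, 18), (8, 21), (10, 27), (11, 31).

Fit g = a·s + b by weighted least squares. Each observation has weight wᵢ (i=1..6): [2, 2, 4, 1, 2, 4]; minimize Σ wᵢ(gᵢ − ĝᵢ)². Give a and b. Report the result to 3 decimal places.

a = 2.903, b = -1.647

Compute the Gram sums: Σwᵢ·s·s = 962, Σwᵢ·s = 106, Σwᵢ·1 = 15.
And Σwᵢ·s·g = 2618, Σwᵢ·g = 283.
So AᵀWA·[a, b]ᵀ = AᵀWg: [[962, 106]; [106, 15]]·[a, b]ᵀ = [2618, 283]ᵀ.
Eliminating b: 15·(row 1) − 106·(row 2) gives 3194·a = 15·2618 − 106·283 = 9272, so a = 4636/1597.
Then b = (283 − 106·(4636/1597))/15 = -2631/1597.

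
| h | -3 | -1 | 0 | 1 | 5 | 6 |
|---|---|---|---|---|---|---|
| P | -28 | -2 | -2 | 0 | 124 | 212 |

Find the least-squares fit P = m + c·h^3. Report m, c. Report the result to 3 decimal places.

m = -1.174, c = 0.991

Forming XᵀX = [[6, 314]; [314, 63012]] and XᵀP = [304, 62050]ᵀ gives XᵀX·[m, c]ᵀ = XᵀP.
Eliminating c: 63012·(row 1) − 314·(row 2) gives 279476·m = 63012·304 − 314·62050 = -328052, so m = -82013/69869.
Then c = (62050 − 314·(-82013/69869))/63012 = 69211/69869.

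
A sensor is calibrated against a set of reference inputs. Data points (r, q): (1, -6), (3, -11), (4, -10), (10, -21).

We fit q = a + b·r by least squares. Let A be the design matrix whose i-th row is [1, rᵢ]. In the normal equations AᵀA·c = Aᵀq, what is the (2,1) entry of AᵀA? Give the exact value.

18

Row 2 ↔ basis r, column 1 ↔ basis 1, so (AᵀA)_{2,1} = Σᵢ r = (1)·(1) + (3)·(1) + (4)·(1) + (10)·(1) = 18.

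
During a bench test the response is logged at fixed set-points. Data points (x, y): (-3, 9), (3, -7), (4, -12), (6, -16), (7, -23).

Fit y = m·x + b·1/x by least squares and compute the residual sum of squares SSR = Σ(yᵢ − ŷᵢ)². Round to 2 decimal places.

SSR = 9.44

Entries of AᵀA: Σx·x = 119, Σx·1/x = 5, Σ1/x·1/x = 261/784.
Moment sums: Σx·y = -353, Σ1/x·y = -100/7.
So AᵀA·[m, b]ᵀ = Aᵀy: [[119, 5]; [5, 261/784]]·[m, b]ᵀ = [-353, -100/7]ᵀ.
Eliminating b: (261/784)·(row 1) − 5·(row 2) gives (1637/112)·m = (261/784)·(-353) − 5·(-100/7) = -36133/784, so m = -36133/11459.
Then b = ((-100/7) − 5·(-36133/11459))/(261/784) = 7280/1637.
Residuals: 35156/34377, 33598/34377, -5716/11459, 74882/34377, -2558/1637; SSR = 108132/11459.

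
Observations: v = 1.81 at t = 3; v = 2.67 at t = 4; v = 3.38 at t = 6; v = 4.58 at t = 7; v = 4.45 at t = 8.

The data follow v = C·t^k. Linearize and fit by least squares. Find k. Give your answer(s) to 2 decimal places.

k = 0.93

With ln vᵢ as the transformed response and ln tᵢ as the regressor:
XᵀX = [[14.4498, 8.3020]; [8.3020, 5]], rhs = [10.2609, 5.8079]ᵀ  (here Σln t = 8.3020, Σ(ln t)² = 14.4498, Σln v = 5.8079, Σln t·ln v = 10.2609).
Δ = 14.4498·5 − (8.3020)² = 3.3255; k = (10.2609·5 − 8.3020·5.8079)/3.3255 = 0.92841, ln C = (14.4498·5.8079 − 8.3020·10.2609)/3.3255 = -0.37996.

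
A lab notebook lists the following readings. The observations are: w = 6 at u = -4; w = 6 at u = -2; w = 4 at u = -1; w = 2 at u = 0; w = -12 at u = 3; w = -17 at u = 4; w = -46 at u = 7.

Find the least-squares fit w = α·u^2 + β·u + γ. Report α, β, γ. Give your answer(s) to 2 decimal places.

Sums needed: Σu^2·u^2 = 3011, Σu^2·u = 361, Σu^2 = 95, Σu·u = 95, Σu = 7, Σ1 = 7.
Moment sums: Σu^2·w = -2510, Σu·w = -466, Σw = -57.
Normal equations: [[3011, 361, 95]; [361, 95, 7]; [95, 7, 7]]·[α, β, γ]ᵀ = [-2510, -466, -57]ᵀ.
Solving the 3×3 system (Gaussian elimination) gives α = -51347/94214, β = -282673/94214, γ = 106177/47107.

α = -0.55, β = -3.00, γ = 2.25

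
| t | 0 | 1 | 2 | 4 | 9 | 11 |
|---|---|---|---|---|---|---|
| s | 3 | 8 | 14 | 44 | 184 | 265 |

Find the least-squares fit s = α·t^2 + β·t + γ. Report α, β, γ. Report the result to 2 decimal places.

Forming AᵀA = [[21475, 2133, 223]; [2133, 223, 27]; [223, 27, 6]] and Aᵀs = [47737, 4783, 518]ᵀ gives AᵀA·[α, β, γ]ᵀ = Aᵀs.
Inverting the 3×3 Gram matrix, [α, β, γ]ᵀ = [364979/188080, 482053/188080, 251641/94040]ᵀ.

α = 1.94, β = 2.56, γ = 2.68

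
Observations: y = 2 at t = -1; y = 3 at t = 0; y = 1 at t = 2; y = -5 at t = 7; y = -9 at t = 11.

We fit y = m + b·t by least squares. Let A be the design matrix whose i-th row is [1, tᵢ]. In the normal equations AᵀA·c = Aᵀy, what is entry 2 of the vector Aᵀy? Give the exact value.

-134

Entry 2 ↔ basis t, so (Aᵀy)_{2} = Σᵢ (t)·yᵢ = (-1)·(2) + (0)·(3) + (2)·(1) + (7)·(-5) + (11)·(-9) = -134.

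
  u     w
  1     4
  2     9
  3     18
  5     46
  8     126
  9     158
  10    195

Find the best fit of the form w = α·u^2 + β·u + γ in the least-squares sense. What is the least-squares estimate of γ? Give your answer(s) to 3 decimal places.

Sums needed: Σu^2·u^2 = 21380, Σu^2·u = 2402, Σu^2 = 284, Σu·u = 284, Σu = 38, Σ1 = 7.
Moment sums: Σu^2·w = 41714, Σu·w = 4686, Σw = 556.
Row-reducing yields α = 94511/45489, β = -70049/45489, γ = 898/257.

γ = 3.494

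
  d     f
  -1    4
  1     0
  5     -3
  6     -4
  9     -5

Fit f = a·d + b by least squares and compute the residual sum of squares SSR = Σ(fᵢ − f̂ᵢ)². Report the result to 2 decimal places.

From the data, Σd·d = 144, Σd = 20, Σ1 = 5.
Right-hand side: Σd·f = -88, Σf = -8.
MᵀM·[a, b]ᵀ = Mᵀf becomes [[144, 20]; [20, 5]]·[a, b]ᵀ = [-88, -8]ᵀ.
Eliminating b: 5·(row 1) − 20·(row 2) gives 320·a = 5·(-88) − 20·(-8) = -280, so a = -7/8.
Then b = ((-8) − 20·(-7/8))/5 = 19/10.
Residuals: 49/40, -41/40, -21/40, -13/20, 39/40; SSR = 21/5.

SSR = 4.20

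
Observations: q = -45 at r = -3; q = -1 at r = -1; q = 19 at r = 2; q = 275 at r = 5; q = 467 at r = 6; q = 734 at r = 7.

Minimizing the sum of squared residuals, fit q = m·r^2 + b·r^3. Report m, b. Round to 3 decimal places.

With design matrix X, XᵀX = [[4420, 27496]; [27496, 180724]] and Xᵀq = [59323, 388377]ᵀ.
Determinant 4420·180724 − 27496² = 42770064.
m = (59323·180724 − 27496·388377)/42770064 = 10568965/10692516; b = (4420·388377 − 27496·59323)/42770064 = 21370283/10692516.

m = 0.988, b = 1.999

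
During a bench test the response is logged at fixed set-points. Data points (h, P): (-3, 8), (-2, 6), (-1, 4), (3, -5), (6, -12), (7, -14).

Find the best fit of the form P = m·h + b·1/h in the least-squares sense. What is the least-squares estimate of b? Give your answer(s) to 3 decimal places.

Setting ∂/∂m … = 0 gives: 108·m + 6·b = -225;  6·m + (149/98)·b = -46/3.
Determinant 108·(149/98) − 6² = 6282/49.
m = ((-225)·(149/98) − 6·(-46/3))/(6282/49) = -24509/12564; b = (108·(-46/3) − 6·(-225))/(6282/49) = -833/349.

b = -2.387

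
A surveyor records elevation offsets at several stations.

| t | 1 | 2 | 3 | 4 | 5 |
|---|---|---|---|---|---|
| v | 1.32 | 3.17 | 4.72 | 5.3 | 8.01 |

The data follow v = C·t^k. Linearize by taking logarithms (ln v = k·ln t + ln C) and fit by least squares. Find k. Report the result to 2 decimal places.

Linearized form: ln v = k·ln t + ln C. From the 5 transformed points,
AᵀA = [[6.1995, 4.7875]; [4.7875, 5]], rhs = [8.1652, 6.7316]ᵀ  (here Σln t = 4.7875, Σ(ln t)² = 6.1995, Σln v = 6.7316, Σln t·ln v = 8.1652).
Δ = 6.1995·5 − (4.7875)² = 8.0774; k = (8.1652·5 − 4.7875·6.7316)/8.0774 = 1.06454, ln C = (6.1995·6.7316 − 4.7875·8.1652)/8.0774 = 0.32702.

k = 1.06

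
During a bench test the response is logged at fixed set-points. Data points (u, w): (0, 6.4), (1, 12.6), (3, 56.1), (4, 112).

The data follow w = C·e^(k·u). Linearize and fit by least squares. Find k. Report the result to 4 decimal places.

Linearized form: ln w = k·u + ln C. From the 4 transformed points,
Σu = 8.0000, Σ(u)² = 26.0000, Σln w = 13.1356, Σu·ln w = 33.4891.
Equations: 26.0000·k + 8.0000·ln C = 33.4891;  8.0000·k + 4·ln C = 13.1356.
Slope k = (n·Σu·ln w − Σu·Σln w)/(n·Σ(u)² − (Σu)²) = (4·33.4891 − 8.0000·13.1356)/40.0000 = 0.72178; ln C = (Σln w − k·Σu)/n = 1.84034.

k = 0.7218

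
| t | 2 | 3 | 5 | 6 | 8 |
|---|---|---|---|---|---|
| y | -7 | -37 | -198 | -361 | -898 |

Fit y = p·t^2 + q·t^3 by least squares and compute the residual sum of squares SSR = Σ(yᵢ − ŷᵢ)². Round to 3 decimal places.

The normal system XᵀX·[p, q]ᵀ = Xᵀy is [[6114, 43944]; [43944, 325218]]·[p, q]ᵀ = [-75779, -563557]ᵀ.
Determinant 6114·325218 − 43944² = 57307716.
p = ((-75779)·325218 − 43944·(-563557))/57307716 = 6680777/3183762; q = (6114·(-563557) − 43944·(-75779))/57307716 = -6419729/3183762.
Residuals: 1174195/1591881, -765584/530627, 2530912/1591881, -530765/530627, 156622/1591881; SSR = 9811822/1591881.

SSR = 6.164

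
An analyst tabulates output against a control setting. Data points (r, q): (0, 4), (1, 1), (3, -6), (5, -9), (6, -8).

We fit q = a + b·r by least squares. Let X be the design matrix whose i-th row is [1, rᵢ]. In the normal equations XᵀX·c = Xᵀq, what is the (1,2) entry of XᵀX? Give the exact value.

Row 1 ↔ basis 1, column 2 ↔ basis r, so (XᵀX)_{1,2} = Σᵢ r = (1)·(0) + (1)·(1) + (1)·(3) + (1)·(5) + (1)·(6) = 15.

15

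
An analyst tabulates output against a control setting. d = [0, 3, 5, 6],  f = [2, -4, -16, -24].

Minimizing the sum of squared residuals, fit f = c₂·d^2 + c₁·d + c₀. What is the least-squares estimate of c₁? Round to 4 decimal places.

Forming MᵀM = [[2002, 368, 70]; [368, 70, 14]; [70, 14, 4]] and Mᵀf = [-1300, -236, -42]ᵀ gives MᵀM·[c₂, c₁, c₀]ᵀ = Mᵀf.
Row-reducing yields c₂ = -17/22, c₁ = 19/66, c₀ = 133/66.

c₁ = 0.2879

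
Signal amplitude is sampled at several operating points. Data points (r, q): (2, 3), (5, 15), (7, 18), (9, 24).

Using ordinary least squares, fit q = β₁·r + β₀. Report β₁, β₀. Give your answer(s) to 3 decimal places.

From the data, Σr·r = 159, Σr = 23, Σ1 = 4.
For Xᵀq: Σr·q = 423, Σq = 60.
So XᵀX·[β₁, β₀]ᵀ = Xᵀq: [[159, 23]; [23, 4]]·[β₁, β₀]ᵀ = [423, 60]ᵀ.
Eliminating β₀: 4·(row 1) − 23·(row 2) gives 107·β₁ = 4·423 − 23·60 = 312, so β₁ = 312/107.
Then β₀ = (60 − 23·(312/107))/4 = -189/107.

β₁ = 2.916, β₀ = -1.766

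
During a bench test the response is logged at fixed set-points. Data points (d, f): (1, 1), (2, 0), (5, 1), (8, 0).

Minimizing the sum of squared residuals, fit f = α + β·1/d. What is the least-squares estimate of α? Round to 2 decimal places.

Forming XᵀX = [[4, 73/40]; [73/40, 2089/1600]] and Xᵀf = [2, 6/5]ᵀ gives XᵀX·[α, β]ᵀ = Xᵀf.
det = 4·(2089/1600) − (73/40)² = 3027/1600.
α = (2·(2089/1600) − (73/40)·(6/5))/(3027/1600) = 674/3027; β = (4·(6/5) − (73/40)·2)/(3027/1600) = 1840/3027.

α = 0.22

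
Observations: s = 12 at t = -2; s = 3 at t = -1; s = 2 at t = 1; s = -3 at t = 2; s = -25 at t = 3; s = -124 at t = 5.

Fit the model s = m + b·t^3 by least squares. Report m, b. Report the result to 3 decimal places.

Sums needed: Σ1 = 6, Σt^3 = 152, Σt^3·t^3 = 16484.
Right-hand side: Σs = -135, Σt^3·s = -16296.
Normal equations: [[6, 152]; [152, 16484]]·[m, b]ᵀ = [-135, -16296]ᵀ.
Eliminating b: 16484·(row 1) − 152·(row 2) gives 75800·m = 16484·(-135) − 152·(-16296) = 251652, so m = 62913/18950.
Then b = ((-16296) − 152·(62913/18950))/16484 = -9657/9475.

m = 3.320, b = -1.019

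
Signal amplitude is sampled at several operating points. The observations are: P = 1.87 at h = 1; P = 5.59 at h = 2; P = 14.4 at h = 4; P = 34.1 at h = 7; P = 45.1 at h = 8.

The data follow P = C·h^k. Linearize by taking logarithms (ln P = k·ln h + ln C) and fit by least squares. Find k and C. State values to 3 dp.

k = 1.503, C = 1.889

Let Y = ln P. Fitting Y = k·ln h + ln C by least squares:
AᵀA = [[10.5129, 6.1048]; [6.1048, 5]], rhs = [19.6785, 12.3523]ᵀ  (here Σln h = 6.1048, Σ(ln h)² = 10.5129, Σln P = 12.3523, Σln h·ln P = 19.6785).
Δ = 10.5129·5 − (6.1048)² = 15.2960; k = (19.6785·5 − 6.1048·12.3523)/15.2960 = 1.50262, ln C = (10.5129·12.3523 − 6.1048·19.6785)/15.2960 = 0.63583, so C = exp(0.63583) = 1.88859.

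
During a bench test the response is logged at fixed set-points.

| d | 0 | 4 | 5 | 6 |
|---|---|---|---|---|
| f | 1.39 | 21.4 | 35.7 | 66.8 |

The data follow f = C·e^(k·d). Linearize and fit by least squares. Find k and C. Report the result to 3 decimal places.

k = 0.648, C = 1.435

Linearized form: ln f = k·d + ln C. From the 4 transformed points,
XᵀX = [[77.0000, 15.0000]; [15.0000, 4]], rhs = [55.3395, 11.1695]ᵀ  (here Σd = 15.0000, Σ(d)² = 77.0000, Σln f = 11.1695, Σd·ln f = 55.3395).
Δ = 77.0000·4 − (15.0000)² = 83.0000; k = (55.3395·4 − 15.0000·11.1695)/83.0000 = 0.64837, ln C = (77.0000·11.1695 − 15.0000·55.3395)/83.0000 = 0.36099, so C = exp(0.36099) = 1.43475.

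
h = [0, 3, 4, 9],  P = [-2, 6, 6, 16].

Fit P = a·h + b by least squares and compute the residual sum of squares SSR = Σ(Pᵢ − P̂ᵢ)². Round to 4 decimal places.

SSR = 2.9048

The normal equations are: 106·a + 16·b = 186;  16·a + 4·b = 26.
Eliminating b: 4·(row 1) − 16·(row 2) gives 168·a = 4·186 − 16·26 = 328, so a = 41/21.
Then b = (26 − 16·(41/21))/4 = -55/42.
Residuals: -29/42, 61/42, -1/2, -11/42; SSR = 61/21.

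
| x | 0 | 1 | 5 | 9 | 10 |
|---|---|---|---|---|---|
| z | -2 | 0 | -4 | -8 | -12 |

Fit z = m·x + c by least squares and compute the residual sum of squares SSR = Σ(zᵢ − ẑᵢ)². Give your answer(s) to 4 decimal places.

With design matrix A, AᵀA = [[207, 25]; [25, 5]] and Aᵀz = [-212, -26]ᵀ.
Eliminating c: 5·(row 1) − 25·(row 2) gives 410·m = 5·(-212) − 25·(-26) = -410, so m = -1.
Then c = ((-26) − 25·(-1))/5 = -1/5.
Residuals: -9/5, 6/5, 6/5, 6/5, -9/5; SSR = 54/5.

SSR = 10.8000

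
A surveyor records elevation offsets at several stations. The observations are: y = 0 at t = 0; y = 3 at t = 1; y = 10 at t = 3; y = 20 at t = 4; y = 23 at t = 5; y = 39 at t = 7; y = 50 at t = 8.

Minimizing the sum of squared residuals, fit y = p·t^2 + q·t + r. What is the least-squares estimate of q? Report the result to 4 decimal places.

q = 2.4768

From the data, Σt^2·t^2 = 7460, Σt^2·t = 1072, Σt^2 = 164, Σt·t = 164, Σt = 28, Σ1 = 7.
And Σt^2·y = 6099, Σt·y = 901, Σy = 145.
AᵀA·[p, q, r]ᵀ = Aᵀy becomes [[7460, 1072, 164]; [1072, 164, 28]; [164, 28, 7]]·[p, q, r]ᵀ = [6099, 901, 145]ᵀ.
Solving the 3×3 system (Gaussian elimination) gives p = 937/2028, q = 5023/2028, r = -3/169.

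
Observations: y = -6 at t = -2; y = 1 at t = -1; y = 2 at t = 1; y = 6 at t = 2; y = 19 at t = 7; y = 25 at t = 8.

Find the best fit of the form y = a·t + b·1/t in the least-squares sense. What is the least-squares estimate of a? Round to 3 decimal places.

The normal equations are: 123·a + 6·b = 358;  6·a + (7953/3136)·b = 719/56.
(Σt·t = 123, Σt·1/t = 6, Σ1/t·1/t = 7953/3136, Σt·y = 358, Σ1/t·y = 719/56.)
Eliminating b: (7953/3136)·(row 1) − 6·(row 2) gives (865323/3136)·a = (7953/3136)·358 − 6·(719/56) = 1302795/1568, so a = 289510/96147.
Then b = ((719/56) − 6·(289510/96147))/(7953/3136) = -198184/96147.

a = 3.011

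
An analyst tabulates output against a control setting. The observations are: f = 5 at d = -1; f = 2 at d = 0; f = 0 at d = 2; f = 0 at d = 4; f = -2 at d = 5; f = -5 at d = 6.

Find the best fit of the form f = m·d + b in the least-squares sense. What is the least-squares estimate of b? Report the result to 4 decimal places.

XᵀX·[m, b]ᵀ = Xᵀf reads: 82·m + 16·b = -45;  16·m + 6·b = 0.
det = 82·6 − 16² = 236.
m = ((-45)·6 − 16·0)/236 = -135/118; b = (82·0 − 16·(-45))/236 = 180/59.

b = 3.0508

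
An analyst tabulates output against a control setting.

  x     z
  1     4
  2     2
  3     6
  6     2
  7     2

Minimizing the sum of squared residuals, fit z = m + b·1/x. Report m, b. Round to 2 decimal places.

m = 2.53, b = 1.55

Entries of AᵀA: Σ1 = 5, Σ1/x = 15/7, Σ1/x·1/x = 1243/882.
Moment sums: Σz = 16, Σ1/x·z = 160/21.
Eliminating b: (1243/882)·(row 1) − (15/7)·(row 2) gives (2165/882)·m = (1243/882)·16 − (15/7)·(160/21) = 56/9, so m = 5488/2165.
Then b = ((160/21) − (15/7)·(5488/2165))/(1243/882) = 672/433.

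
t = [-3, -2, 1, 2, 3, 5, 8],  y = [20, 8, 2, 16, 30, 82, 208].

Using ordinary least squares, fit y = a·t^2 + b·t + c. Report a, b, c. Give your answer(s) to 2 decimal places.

XᵀX·[a, b, c]ᵀ = Xᵀy reads: 4916·a + 638·b + 116·c = 15910;  638·a + 116·b + 14·c = 2122;  116·a + 14·b + 7·c = 366.
(Σt^2·t^2 = 4916, Σt^2·t = 638, Σt^2 = 116, Σt·t = 116, Σt = 14, Σ1 = 7, Σt^2·y = 15910, Σt·y = 2122, Σy = 366.)
Solving the 3×3 system (Gaussian elimination) gives a = 176171/57523, b = 95813/57523, c = -103400/57523.

a = 3.06, b = 1.67, c = -1.80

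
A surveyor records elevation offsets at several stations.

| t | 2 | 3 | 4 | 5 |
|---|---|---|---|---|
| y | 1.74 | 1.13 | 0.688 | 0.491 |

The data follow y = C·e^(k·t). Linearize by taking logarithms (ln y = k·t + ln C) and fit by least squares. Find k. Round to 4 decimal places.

Taking logs, ln y = k·t + ln C, so regress ln y on t.
Sums: Σt = 14.0000, Σ(t)² = 54.0000, Σln y = -0.4092, Σt·ln y = -3.5780.
Normal system: [[54.0000, 14.0000]; [14.0000, 4]]·[k, ln C]ᵀ = [-3.5780, -0.4092]ᵀ.
Solving (det = 20.0000): k = -0.42918, ln C = 1.39983.

k = -0.4292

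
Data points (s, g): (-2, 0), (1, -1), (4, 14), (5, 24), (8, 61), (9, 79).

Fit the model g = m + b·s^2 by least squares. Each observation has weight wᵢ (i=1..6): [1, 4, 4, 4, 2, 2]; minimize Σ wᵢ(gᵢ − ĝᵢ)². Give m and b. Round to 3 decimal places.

m = -1.920, b = 0.997

The normal system XᵀWX·[m, b]ᵀ = XᵀWg is [[17, 462]; [462, 24858]]·[m, b]ᵀ = [428, 23898]ᵀ.
det = 17·24858 − 462² = 209142.
m = (428·24858 − 462·23898)/209142 = -7438/3873; b = (17·23898 − 462·428)/209142 = 11585/11619.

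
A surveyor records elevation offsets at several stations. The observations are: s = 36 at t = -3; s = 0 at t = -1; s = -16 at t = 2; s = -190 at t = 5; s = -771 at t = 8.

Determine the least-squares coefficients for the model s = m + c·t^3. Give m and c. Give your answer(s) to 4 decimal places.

From the data, Σ1 = 5, Σt^3 = 617, Σt^3·t^3 = 278563.
Right-hand side: Σs = -941, Σt^3·s = -419602.
Δ = 5·278563 − 617² = 1012126.
m = ((-941)·278563 − 617·(-419602))/1012126 = -3233349/1012126; c = (5·(-419602) − 617·(-941))/1012126 = -1517413/1012126.

m = -3.1946, c = -1.4992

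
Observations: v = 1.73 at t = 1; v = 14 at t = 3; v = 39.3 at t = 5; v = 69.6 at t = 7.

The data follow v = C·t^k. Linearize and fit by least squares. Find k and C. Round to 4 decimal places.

k = 1.9124, C = 1.7337

Taking logs, ln v = k·ln t + ln C, so regress ln v on ln t.
Over the data: Σln t = 4.6540, Σ(ln t)² = 7.5838, Σln v = 11.1012, Σln t·ln v = 17.0639.
Normal system: [[7.5838, 4.6540]; [4.6540, 4]]·[k, ln C]ᵀ = [17.0639, 11.1012]ᵀ.
Slope k = (n·Σln t·ln v − Σln t·Σln v)/(n·Σ(ln t)² − (Σln t)²) = (4·17.0639 − 4.6540·11.1012)/8.6759 = 1.91236; ln C = (Σln v − k·Σln t)/n = 0.55028, so C = exp(0.55028) = 1.73374.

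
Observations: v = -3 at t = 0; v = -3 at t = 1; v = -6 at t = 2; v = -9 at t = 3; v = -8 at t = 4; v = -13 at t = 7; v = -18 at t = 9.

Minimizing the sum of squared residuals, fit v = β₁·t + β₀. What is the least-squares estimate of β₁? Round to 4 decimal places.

β₁ = -1.6419

Forming XᵀX = [[160, 26]; [26, 7]] and Xᵀv = [-327, -60]ᵀ gives XᵀX·[β₁, β₀]ᵀ = Xᵀv.
Eliminating β₀: 7·(row 1) − 26·(row 2) gives 444·β₁ = 7·(-327) − 26·(-60) = -729, so β₁ = -243/148.
Then β₀ = ((-60) − 26·(-243/148))/7 = -183/74.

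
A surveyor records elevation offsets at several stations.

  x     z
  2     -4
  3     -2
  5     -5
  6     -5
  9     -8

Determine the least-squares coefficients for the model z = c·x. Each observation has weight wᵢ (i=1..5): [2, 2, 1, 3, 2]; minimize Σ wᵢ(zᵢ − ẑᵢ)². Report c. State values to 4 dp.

c = -0.8941

Normal-equation sums: Σwᵢ·x·x = 321.
For MᵀWz: Σwᵢ·x·z = -287.
MᵀWM·[c]ᵀ = MᵀWz becomes [[321]]·[c]ᵀ = [-287]ᵀ.
Hence c = -287 / 321 ≈ -0.894081.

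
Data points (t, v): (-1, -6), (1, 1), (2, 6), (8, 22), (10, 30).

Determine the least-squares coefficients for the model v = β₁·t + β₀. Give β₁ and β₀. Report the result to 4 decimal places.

Normal-equation sums: Σt·t = 170, Σt = 20, Σ1 = 5.
Right-hand side: Σt·v = 495, Σv = 53.
Determinant 170·5 − 20² = 450.
β₁ = (495·5 − 20·53)/450 = 283/90; β₀ = (170·53 − 20·495)/450 = -89/45.

β₁ = 3.1444, β₀ = -1.9778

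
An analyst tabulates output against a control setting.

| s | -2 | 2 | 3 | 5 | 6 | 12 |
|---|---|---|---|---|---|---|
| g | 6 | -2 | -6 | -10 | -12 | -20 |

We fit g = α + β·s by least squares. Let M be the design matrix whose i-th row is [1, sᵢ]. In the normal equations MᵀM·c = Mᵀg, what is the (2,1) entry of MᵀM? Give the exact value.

26

Row 2 ↔ basis s, column 1 ↔ basis 1, so (MᵀM)_{2,1} = Σᵢ s = (-2)·(1) + (2)·(1) + (3)·(1) + (5)·(1) + (6)·(1) + (12)·(1) = 26.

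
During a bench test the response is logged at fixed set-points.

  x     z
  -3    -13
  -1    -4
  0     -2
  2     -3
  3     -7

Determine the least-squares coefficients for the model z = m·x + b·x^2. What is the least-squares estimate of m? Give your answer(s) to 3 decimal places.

m = 1.041

The normal equations are: 23·m + 7·b = 16;  7·m + 179·b = -196.
(Σx·x = 23, Σx·x^2 = 7, Σx^2·x^2 = 179, Σx·z = 16, Σx^2·z = -196.)
det = 23·179 − 7² = 4068.
m = (16·179 − 7·(-196))/4068 = 353/339; b = (23·(-196) − 7·16)/4068 = -385/339.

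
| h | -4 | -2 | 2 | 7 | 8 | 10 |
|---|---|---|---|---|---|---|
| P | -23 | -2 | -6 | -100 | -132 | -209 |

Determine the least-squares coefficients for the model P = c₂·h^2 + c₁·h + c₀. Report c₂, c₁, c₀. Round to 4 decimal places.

Sums needed: Σh^2·h^2 = 16785, Σh^2·h = 1791, Σh^2 = 237, Σh·h = 237, Σh = 21, Σ1 = 6.
For AᵀP: Σh^2·P = -34648, Σh·P = -3762, ΣP = -472.
So AᵀA·[c₂, c₁, c₀]ᵀ = AᵀP: [[16785, 1791, 237]; [1791, 237, 21]; [237, 21, 6]]·[c₂, c₁, c₀]ᵀ = [-34648, -3762, -472]ᵀ.
Inverting the 3×3 Gram matrix, [c₂, c₁, c₀]ᵀ = [-65321/32140, -91913/96420, 238597/48210]ᵀ.

c₂ = -2.0324, c₁ = -0.9533, c₀ = 4.9491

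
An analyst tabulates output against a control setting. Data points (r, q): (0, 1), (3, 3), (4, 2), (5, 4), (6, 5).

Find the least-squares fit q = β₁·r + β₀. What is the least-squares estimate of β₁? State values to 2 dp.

β₁ = 0.61

From the data, Σr·r = 86, Σr = 18, Σ1 = 5.
Right-hand side: Σr·q = 67, Σq = 15.
So MᵀM·[β₁, β₀]ᵀ = Mᵀq: [[86, 18]; [18, 5]]·[β₁, β₀]ᵀ = [67, 15]ᵀ.
det = 86·5 − 18² = 106.
β₁ = (67·5 − 18·15)/106 = 65/106; β₀ = (86·15 − 18·67)/106 = 42/53.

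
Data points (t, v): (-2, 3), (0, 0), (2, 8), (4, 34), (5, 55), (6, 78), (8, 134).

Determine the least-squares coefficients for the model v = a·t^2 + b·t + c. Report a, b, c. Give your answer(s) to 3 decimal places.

a = 1.950, b = 1.396, c = -1.516

With design matrix A, AᵀA = [[6305, 917, 149]; [917, 149, 23]; [149, 23, 7]] and Aᵀv = [13347, 1961, 312]ᵀ.
Solving the 3×3 system (Gaussian elimination) gives a = 323363/165858, b = 21053/15078, c = -41900/27643.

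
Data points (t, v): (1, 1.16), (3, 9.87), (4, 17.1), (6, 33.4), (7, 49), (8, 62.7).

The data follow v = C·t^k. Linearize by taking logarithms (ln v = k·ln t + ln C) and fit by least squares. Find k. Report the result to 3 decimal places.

k = 1.907

Taking logs, ln v = k·ln t + ln C, so regress ln v on ln t.
AᵀA = [[14.4498, 8.3020]; [8.3020, 6]], rhs = [28.9162, 16.8157]ᵀ  (here Σln t = 8.3020, Σ(ln t)² = 14.4498, Σln v = 16.8157, Σln t·ln v = 28.9162).
Solving (det = 17.7753): k = 1.90671, ln C = 0.16436.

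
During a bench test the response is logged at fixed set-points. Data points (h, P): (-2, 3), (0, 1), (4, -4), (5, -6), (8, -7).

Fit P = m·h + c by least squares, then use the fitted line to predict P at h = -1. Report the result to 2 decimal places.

The normal system MᵀM·[m, c]ᵀ = MᵀP is [[109, 15]; [15, 5]]·[m, c]ᵀ = [-108, -13]ᵀ.
Determinant 109·5 − 15² = 320.
m = ((-108)·5 − 15·(-13))/320 = -69/64; c = (109·(-13) − 15·(-108))/320 = 203/320.
At h = -1: P̂ = (-69/64)·(-1) + (203/320)·(1) = 137/80.

P̂ = 1.71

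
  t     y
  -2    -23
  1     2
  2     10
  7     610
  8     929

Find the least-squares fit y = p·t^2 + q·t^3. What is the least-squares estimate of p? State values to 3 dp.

Compute the Gram sums: Σt^2·t^2 = 6530, Σt^2·t^3 = 49576, Σt^3·t^3 = 379922.
For Mᵀy: Σt^2·y = 89296, Σt^3·y = 685144.
MᵀM·[p, q]ᵀ = Mᵀy becomes [[6530, 49576]; [49576, 379922]]·[p, q]ᵀ = [89296, 685144]ᵀ.
det = 6530·379922 − 49576² = 23110884.
p = (89296·379922 − 49576·685144)/23110884 = -10296008/5777721; q = (6530·685144 − 49576·89296)/23110884 = 11762956/5777721.

p = -1.782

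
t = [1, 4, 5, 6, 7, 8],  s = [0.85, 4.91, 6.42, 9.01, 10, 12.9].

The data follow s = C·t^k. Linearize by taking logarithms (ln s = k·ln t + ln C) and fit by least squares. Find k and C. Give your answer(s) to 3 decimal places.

Taking logs, ln s = k·ln t + ln C, so regress ln s on ln t.
AᵀA = [[15.8331, 8.8128]; [8.8128, 6]], rhs = [18.9357, 10.3463]ᵀ  (here Σln t = 8.8128, Σ(ln t)² = 15.8331, Σln s = 10.3463, Σln t·ln s = 18.9357).
Slope k = (n·Σln t·ln s − Σln t·Σln s)/(n·Σ(ln t)² − (Σln t)²) = (6·18.9357 − 8.8128·10.3463)/17.3327 = 1.29430; ln C = (Σln s − k·Σln t)/n = -0.17670, so C = exp(-0.17670) = 0.83803.

k = 1.294, C = 0.838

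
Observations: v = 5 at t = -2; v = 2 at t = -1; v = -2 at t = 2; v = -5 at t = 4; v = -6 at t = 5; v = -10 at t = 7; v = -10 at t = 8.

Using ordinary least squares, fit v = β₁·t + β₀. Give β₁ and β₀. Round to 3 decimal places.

The normal system AᵀA·[β₁, β₀]ᵀ = Aᵀv is [[163, 23]; [23, 7]]·[β₁, β₀]ᵀ = [-216, -26]ᵀ.
Determinant 163·7 − 23² = 612.
β₁ = ((-216)·7 − 23·(-26))/612 = -457/306; β₀ = (163·(-26) − 23·(-216))/612 = 365/306.

β₁ = -1.493, β₀ = 1.193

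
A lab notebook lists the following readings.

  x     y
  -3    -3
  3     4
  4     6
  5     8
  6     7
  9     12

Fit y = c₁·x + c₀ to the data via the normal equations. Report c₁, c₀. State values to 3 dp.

c₁ = 1.238, c₀ = 0.717

Entries of AᵀA: Σx·x = 176, Σx = 24, Σ1 = 6.
For Aᵀy: Σx·y = 235, Σy = 34.
AᵀA·[c₁, c₀]ᵀ = Aᵀy becomes [[176, 24]; [24, 6]]·[c₁, c₀]ᵀ = [235, 34]ᵀ.
Eliminating c₀: 6·(row 1) − 24·(row 2) gives 480·c₁ = 6·235 − 24·34 = 594, so c₁ = 99/80.
Then c₀ = (34 − 24·(99/80))/6 = 43/60.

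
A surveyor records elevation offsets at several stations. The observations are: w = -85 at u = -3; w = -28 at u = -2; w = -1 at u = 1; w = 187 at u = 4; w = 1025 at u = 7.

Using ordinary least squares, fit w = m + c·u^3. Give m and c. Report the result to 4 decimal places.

Setting ∂/∂m … = 0 gives: 5·m + 373·c = 1098;  373·m + 122539·c = 366061.
Eliminating c: 122539·(row 1) − 373·(row 2) gives 473566·m = 122539·1098 − 373·366061 = -1992931, so m = -1992931/473566.
Then c = (366061 − 373·(-1992931/473566))/122539 = 1420751/473566.

m = -4.2083, c = 3.0001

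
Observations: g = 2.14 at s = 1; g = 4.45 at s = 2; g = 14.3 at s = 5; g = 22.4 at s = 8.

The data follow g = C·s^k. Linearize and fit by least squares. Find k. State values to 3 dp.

k = 1.153

With ln gᵢ as the transformed response and ln sᵢ as the regressor:
Σln s = 4.3820, Σ(ln s)² = 7.3948, Σln g = 8.0230, Σln s·ln g = 11.7814.
Equations: 7.3948·k + 4.3820·ln C = 11.7814;  4.3820·k + 4·ln C = 8.0230.
Slope k = (n·Σln s·ln g − Σln s·Σln g)/(n·Σ(ln s)² − (Σln s)²) = (4·11.7814 − 4.3820·8.0230)/10.3771 = 1.15336; ln C = (Σln g − k·Σln s)/n = 0.74224.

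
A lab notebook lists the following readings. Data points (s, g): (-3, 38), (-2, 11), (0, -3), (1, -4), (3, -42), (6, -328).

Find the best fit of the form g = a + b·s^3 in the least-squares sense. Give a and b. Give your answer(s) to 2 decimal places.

From the data, Σ1 = 6, Σs^3 = 209, Σs^3·s^3 = 48179.
And Σg = -328, Σs^3·g = -73100.
So AᵀA·[a, b]ᵀ = Aᵀg: [[6, 209]; [209, 48179]]·[a, b]ᵀ = [-328, -73100]ᵀ.
det = 6·48179 − 209² = 245393.
a = ((-328)·48179 − 209·(-73100))/245393 = -524812/245393; b = (6·(-73100) − 209·(-328))/245393 = -370048/245393.

a = -2.14, b = -1.51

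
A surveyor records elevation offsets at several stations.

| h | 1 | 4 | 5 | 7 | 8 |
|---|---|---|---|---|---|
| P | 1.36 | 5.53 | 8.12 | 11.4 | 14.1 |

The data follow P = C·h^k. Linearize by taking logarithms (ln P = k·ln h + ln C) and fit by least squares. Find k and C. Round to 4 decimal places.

k = 1.1117, C = 1.3195

With ln Pᵢ as the transformed response and ln hᵢ as the regressor:
Over the data: Σln h = 7.0211, Σ(ln h)² = 12.6227, Σln P = 9.1918, Σln h·ln P = 15.9797.
Normal system: [[12.6227, 7.0211]; [7.0211, 5]]·[k, ln C]ᵀ = [15.9797, 9.1918]ᵀ.
Slope k = (n·Σln h·ln P − Σln h·Σln P)/(n·Σ(ln h)² − (Σln h)²) = (5·15.9797 − 7.0211·9.1918)/13.8181 = 1.11173; ln C = (Σln P − k·Σln h)/n = 0.27724, so C = exp(0.27724) = 1.31949.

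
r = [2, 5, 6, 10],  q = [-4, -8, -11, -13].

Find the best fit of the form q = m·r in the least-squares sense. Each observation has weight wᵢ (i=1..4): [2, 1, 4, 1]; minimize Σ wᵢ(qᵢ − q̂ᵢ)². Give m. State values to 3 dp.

m = -1.625

From the data, Σwᵢ·r·r = 277.
For XᵀWq: Σwᵢ·r·q = -450.
So XᵀWX·[m]ᵀ = XᵀWq: [[277]]·[m]ᵀ = [-450]ᵀ.
m = (-450)/277 = -1.62455.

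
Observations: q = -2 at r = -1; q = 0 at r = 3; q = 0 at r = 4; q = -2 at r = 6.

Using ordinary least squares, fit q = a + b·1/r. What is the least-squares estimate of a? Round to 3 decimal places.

With design matrix X, XᵀX = [[4, -1/4]; [-1/4, 173/144]] and Xᵀq = [-4, 5/3]ᵀ.
Eliminating b: (173/144)·(row 1) − (-1/4)·(row 2) gives (683/144)·a = (173/144)·(-4) − (-1/4)·(5/3) = -79/18, so a = -632/683.
Then b = ((5/3) − (-1/4)·(-632/683))/(173/144) = 816/683.

a = -0.925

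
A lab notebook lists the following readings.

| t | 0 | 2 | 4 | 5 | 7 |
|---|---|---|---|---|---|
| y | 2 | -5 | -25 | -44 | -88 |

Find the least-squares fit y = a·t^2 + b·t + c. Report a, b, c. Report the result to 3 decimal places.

a = -1.940, b = 0.720, c = 1.872

MᵀM·[a, b, c]ᵀ = Mᵀy reads: 3298·a + 540·b + 94·c = -5832;  540·a + 94·b + 18·c = -946;  94·a + 18·b + 5·c = -160.
(Σt^2·t^2 = 3298, Σt^2·t = 540, Σt^2 = 94, Σt·t = 94, Σt = 18, Σ1 = 5, Σt^2·y = -5832, Σt·y = -946, Σy = -160.)
Solving the 3×3 system (Gaussian elimination) gives a = -9836/5071, b = 3653/5071, c = 9494/5071.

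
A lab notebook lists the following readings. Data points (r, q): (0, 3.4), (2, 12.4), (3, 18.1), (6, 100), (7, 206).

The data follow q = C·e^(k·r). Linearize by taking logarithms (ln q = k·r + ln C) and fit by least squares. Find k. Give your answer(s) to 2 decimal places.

Linearized form: ln q = k·r + ln C. From the 5 transformed points,
Σr = 18.0000, Σ(r)² = 98.0000, Σln q = 16.5704, Σr·ln q = 78.6493.
Equations: 98.0000·k + 18.0000·ln C = 78.6493;  18.0000·k + 5·ln C = 16.5704.
Δ = 98.0000·5 − (18.0000)² = 166.0000; k = (78.6493·5 − 18.0000·16.5704)/166.0000 = 0.57216, ln C = (98.0000·16.5704 − 18.0000·78.6493)/166.0000 = 1.25431.

k = 0.57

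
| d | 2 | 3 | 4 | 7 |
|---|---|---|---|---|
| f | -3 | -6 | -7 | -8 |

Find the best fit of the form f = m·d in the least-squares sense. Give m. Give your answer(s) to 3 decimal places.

m = -1.385

Entries of AᵀA: Σd·d = 78.
Moment sums: Σd·f = -108.
m = (-108)/78 = -1.38462.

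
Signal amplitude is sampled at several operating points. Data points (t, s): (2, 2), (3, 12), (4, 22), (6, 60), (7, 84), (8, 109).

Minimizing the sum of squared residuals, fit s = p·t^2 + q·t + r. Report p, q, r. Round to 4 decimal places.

p = 1.7806, q = 0.1582, r = -5.4490

The normal equations are: 8146·p + 1170·q + 178·r = 13720;  1170·p + 178·q + 30·r = 1948;  178·p + 30·q + 6·r = 289.
Row-reducing yields p = 349/196, q = 31/196, r = -267/49.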